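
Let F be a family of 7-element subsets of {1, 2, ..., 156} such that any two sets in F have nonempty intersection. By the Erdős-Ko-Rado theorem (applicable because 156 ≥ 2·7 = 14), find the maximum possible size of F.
max |F| = C(155, 6) = 17463172650

Erdős-Ko-Rado (1961): when n ≥ 2k, max |F| = C(n−1, k−1). The bound is attained by the star {A : i ∈ A} for any fixed i ∈ [n]. Here C(156−1, 7−1) = C(155, 6) = 17463172650.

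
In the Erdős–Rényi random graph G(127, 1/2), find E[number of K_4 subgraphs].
E[# K_4] = C(127, 4) · (1/2)^C(4, 2) = 10334625 / 2^6 = 161478.515625

For each 4-subset S of vertices (there are C(127, 4) = 10334625 such S), let X_S = 1 if S induces a K_4 (all C(4, 2) = 6 edges present). Then P(X_S = 1) = (1/2)^6 = 1/64. By linearity of expectation, E[# K_4] = C(127, 4) · (1/2)^6 = 10334625 / 64 = 161478.515625.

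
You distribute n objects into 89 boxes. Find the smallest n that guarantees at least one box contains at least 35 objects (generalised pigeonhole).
n = (35 − 1)·89 + 1 = 3027

By the generalised pigeonhole principle, to guarantee some box contains ≥ r objects we need more than (r − 1) · k objects total. Threshold: n = (r − 1) · k + 1. With r = 35 and k = 89: n = 34 · 89 + 1 = 3026 + 1 = 3027. For n = 3026 = 34 · 89, we can put exactly 34 objects in every box, avoiding 35 in any single one — so 3027 is tight.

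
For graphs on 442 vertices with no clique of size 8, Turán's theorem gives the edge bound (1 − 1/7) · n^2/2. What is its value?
Turán density bound = (6/7) · 442^2/2 = 586092/7 ≈ 83727.4286

Turán's theorem: ex(n, K_{r+1}) is achieved by the complete r-partite Turán graph T(n, r) with parts as balanced as possible, and is at most (1 − 1/r) · n^2/2. For r = 7, n = 442: the density bound is (6/7) · 195364/2 = 586092/7 ≈ 83727.4286. The integer-valued extremum is e(T(442, 7)) = 83727, which is strictly less than the density bound 586092/7 since 7 ∤ 442 (the parts of T(442, 7) cannot all be equal).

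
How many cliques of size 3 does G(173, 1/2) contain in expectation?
E[# K_3] = C(173, 3) · (1/2)^C(3, 2) = 848046 / 2^3 = 424023/4 = 106005.75

For each 3-subset S of vertices (there are C(173, 3) = 848046 such S), let X_S = 1 if S induces a K_3 (all C(3, 2) = 3 edges present). Then P(X_S = 1) = (1/2)^3 = 1/8. By linearity of expectation, E[# K_3] = C(173, 3) · (1/2)^3 = 848046 / 8 = 424023/4 = 106005.75.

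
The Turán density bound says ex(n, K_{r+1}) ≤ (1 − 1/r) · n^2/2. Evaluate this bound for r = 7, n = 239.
Turán density bound = (6/7) · 239^2/2 = 171363/7 ≈ 24480.4286

Turán's theorem: ex(n, K_{r+1}) is achieved by the complete r-partite Turán graph T(n, r) with parts as balanced as possible, and is at most (1 − 1/r) · n^2/2. For r = 7, n = 239: the density bound is (6/7) · 57121/2 = 171363/7 ≈ 24480.4286. The integer-valued extremum is e(T(239, 7)) = 24480, which is strictly less than the density bound 171363/7 since 7 ∤ 239 (the parts of T(239, 7) cannot all be equal).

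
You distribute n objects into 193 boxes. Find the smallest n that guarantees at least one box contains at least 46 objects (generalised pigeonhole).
n = (46 − 1)·193 + 1 = 8686

By the generalised pigeonhole principle, to guarantee some box contains ≥ r objects we need more than (r − 1) · k objects total. Threshold: n = (r − 1) · k + 1. With r = 46 and k = 193: n = 45 · 193 + 1 = 8685 + 1 = 8686. For n = 8685 = 45 · 193, we can put exactly 45 objects in every box, avoiding 46 in any single one — so 8686 is tight.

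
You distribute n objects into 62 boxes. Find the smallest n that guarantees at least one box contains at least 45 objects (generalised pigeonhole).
n = (45 − 1)·62 + 1 = 2729

By the generalised pigeonhole principle, to guarantee some box contains ≥ r objects we need more than (r − 1) · k objects total. Threshold: n = (r − 1) · k + 1. With r = 45 and k = 62: n = 44 · 62 + 1 = 2728 + 1 = 2729. For n = 2728 = 44 · 62, we can put exactly 44 objects in every box, avoiding 45 in any single one — so 2729 is tight.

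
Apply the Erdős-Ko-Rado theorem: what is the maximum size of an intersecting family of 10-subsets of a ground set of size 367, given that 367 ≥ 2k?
max |F| = C(366, 9) = 294113306805865690

Erdős-Ko-Rado (1961): when n ≥ 2k, max |F| = C(n−1, k−1). The bound is attained by the star {A : i ∈ A} for any fixed i ∈ [n]. Here C(367−1, 10−1) = C(366, 9) = 294113306805865690.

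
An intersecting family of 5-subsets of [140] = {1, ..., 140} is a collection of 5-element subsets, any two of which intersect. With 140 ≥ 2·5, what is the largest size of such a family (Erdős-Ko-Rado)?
max |F| = C(139, 4) = 14891626

The Erdős-Ko-Rado theorem states: for n ≥ 2k, an intersecting family of k-subsets of an n-element set has size at most C(n − 1, k − 1), with equality for 'star' families {A ⊆ [n] : |A| = k, i ∈ A} (fix an element i). For n = 140, k = 5: C(139, 4) = 14891626.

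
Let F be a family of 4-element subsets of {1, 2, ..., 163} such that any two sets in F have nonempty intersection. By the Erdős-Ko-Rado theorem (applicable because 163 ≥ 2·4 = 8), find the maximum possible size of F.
max |F| = C(162, 3) = 695520

Erdős-Ko-Rado (1961): when n ≥ 2k, max |F| = C(n−1, k−1). The bound is attained by the star {A : i ∈ A} for any fixed i ∈ [n]. Here C(163−1, 4−1) = C(162, 3) = 695520.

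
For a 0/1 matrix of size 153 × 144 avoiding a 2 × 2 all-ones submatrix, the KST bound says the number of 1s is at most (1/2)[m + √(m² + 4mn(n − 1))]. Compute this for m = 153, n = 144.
z(153, 144; 2, 2) ≤ (1/2)[153 + √(153² + 4·153·144·143)] = (1/2)[153 + √12625713] = 1853.134

Kővári–Sós–Turán: let r_1, ..., r_153 be the row sums and z = Σ r_i the total number of 1s. Each pair of columns can share at most one row with both entries 1 (else a 2×2 all-ones block appears), so Σ_i C(r_i, 2) ≤ C(144, 2) = 10296. By convexity Σ_i C(r_i, 2) ≥ 153·C(z/153, 2) = z(z − 153)/(2·153), giving z² − 153z − 153·144·143 ≤ 0 and hence z ≤ (1/2)[153 + √(23409 + 4·3150576)] = (1/2)[153 + √12625713] ≈ (1/2)(153 + 3553.2679) = 1853.134.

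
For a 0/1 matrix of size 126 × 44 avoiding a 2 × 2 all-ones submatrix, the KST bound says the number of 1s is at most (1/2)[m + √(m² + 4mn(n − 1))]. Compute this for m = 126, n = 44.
z(126, 44; 2, 2) ≤ (1/2)[126 + √(126² + 4·126·44·43)] = (1/2)[126 + √969444] = 555.3017

Kővári–Sós–Turán: let r_1, ..., r_126 be the row sums and z = Σ r_i the total number of 1s. Each pair of columns can share at most one row with both entries 1 (else a 2×2 all-ones block appears), so Σ_i C(r_i, 2) ≤ C(44, 2) = 946. By convexity Σ_i C(r_i, 2) ≥ 126·C(z/126, 2) = z(z − 126)/(2·126), giving z² − 126z − 126·44·43 ≤ 0 and hence z ≤ (1/2)[126 + √(15876 + 4·238392)] = (1/2)[126 + √969444] ≈ (1/2)(126 + 984.6035) = 555.3017.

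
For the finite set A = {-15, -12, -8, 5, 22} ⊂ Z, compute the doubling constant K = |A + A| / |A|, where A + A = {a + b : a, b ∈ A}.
K = |A + A| / |A| = 14/5

Enumerate A + A = {a + b : a, b ∈ A}. With |A| = 5, there are |A|^2 = 25 ordered sum pairs; collecting distinct values, A + A = {-30, -27, -24, -23, -20, -16, -10, -7, -3, 7, 10, 14, 27, 44}, so |A + A| = 14. Thus K = 14/5. For comparison, the minimum possible |A + A| over all 5-element sets is 2·5 − 1 = 9 (so min K = 9/5), attained only by arithmetic progressions.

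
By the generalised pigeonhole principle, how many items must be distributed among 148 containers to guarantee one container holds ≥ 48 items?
n = (48 − 1)·148 + 1 = 6957

By the generalised pigeonhole principle, to guarantee some box contains ≥ r objects we need more than (r − 1) · k objects total. Threshold: n = (r − 1) · k + 1. With r = 48 and k = 148: n = 47 · 148 + 1 = 6956 + 1 = 6957. For n = 6956 = 47 · 148, we can put exactly 47 objects in every box, avoiding 48 in any single one — so 6957 is tight.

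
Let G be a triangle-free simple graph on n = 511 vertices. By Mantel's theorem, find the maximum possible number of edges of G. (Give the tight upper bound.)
ex(511, K_3) = ⌊511^2/4⌋ = 65280

Mantel (1907): a triangle-free graph on n vertices has at most ⌊n^2/4⌋ edges, with equality for the complete bipartite graph K_{⌊n/2⌋, ⌈n/2⌉}. For n = 511: ⌊511^2/4⌋ = ⌊261121/4⌋ = 65280. The extremal graph is K_{255, 256}, which has 255·256 = 65280 edges.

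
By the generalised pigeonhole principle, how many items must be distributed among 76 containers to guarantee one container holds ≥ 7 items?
n = (7 − 1)·76 + 1 = 457

By the generalised pigeonhole principle, to guarantee some box contains ≥ r objects we need more than (r − 1) · k objects total. Threshold: n = (r − 1) · k + 1. With r = 7 and k = 76: n = 6 · 76 + 1 = 456 + 1 = 457. For n = 456 = 6 · 76, we can put exactly 6 objects in every box, avoiding 7 in any single one — so 457 is tight.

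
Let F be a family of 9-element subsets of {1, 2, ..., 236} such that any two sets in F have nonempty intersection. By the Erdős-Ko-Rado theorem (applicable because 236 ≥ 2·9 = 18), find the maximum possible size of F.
max |F| = C(235, 8) = 204511270823145

The Erdős-Ko-Rado theorem states: for n ≥ 2k, an intersecting family of k-subsets of an n-element set has size at most C(n − 1, k − 1), with equality for 'star' families {A ⊆ [n] : |A| = k, i ∈ A} (fix an element i). For n = 236, k = 9: C(235, 8) = 204511270823145.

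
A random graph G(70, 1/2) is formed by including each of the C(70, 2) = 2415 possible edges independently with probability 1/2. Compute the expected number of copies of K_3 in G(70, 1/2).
E[# K_3] = C(70, 3) · (1/2)^C(3, 2) = 54740 / 2^3 = 13685/2 = 6842.5

For each 3-subset S of vertices (there are C(70, 3) = 54740 such S), let X_S = 1 if S induces a K_3 (all C(3, 2) = 3 edges present). Then P(X_S = 1) = (1/2)^3 = 1/8. By linearity of expectation, E[# K_3] = C(70, 3) · (1/2)^3 = 54740 / 8 = 13685/2 = 6842.5.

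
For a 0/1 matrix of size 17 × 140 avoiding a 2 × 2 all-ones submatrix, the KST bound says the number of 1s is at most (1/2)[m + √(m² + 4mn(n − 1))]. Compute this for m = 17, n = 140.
z(17, 140; 2, 2) ≤ (1/2)[17 + √(17² + 4·17·140·139)] = (1/2)[17 + √1323569] = 583.7323

Kővári–Sós–Turán: let r_1, ..., r_17 be the row sums and z = Σ r_i the total number of 1s. Each pair of columns can share at most one row with both entries 1 (else a 2×2 all-ones block appears), so Σ_i C(r_i, 2) ≤ C(140, 2) = 9730. By convexity Σ_i C(r_i, 2) ≥ 17·C(z/17, 2) = z(z − 17)/(2·17), giving z² − 17z − 17·140·139 ≤ 0 and hence z ≤ (1/2)[17 + √(289 + 4·330820)] = (1/2)[17 + √1323569] ≈ (1/2)(17 + 1150.4647) = 583.7323.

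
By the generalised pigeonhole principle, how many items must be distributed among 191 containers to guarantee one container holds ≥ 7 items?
n = (7 − 1)·191 + 1 = 1147

By the generalised pigeonhole principle, to guarantee some box contains ≥ r objects we need more than (r − 1) · k objects total. Threshold: n = (r − 1) · k + 1. With r = 7 and k = 191: n = 6 · 191 + 1 = 1146 + 1 = 1147. For n = 1146 = 6 · 191, we can put exactly 6 objects in every box, avoiding 7 in any single one — so 1147 is tight.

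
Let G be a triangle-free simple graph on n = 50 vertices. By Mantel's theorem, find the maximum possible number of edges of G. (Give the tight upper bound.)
ex(50, K_3) = ⌊50^2/4⌋ = 625

Mantel (1907): a triangle-free graph on n vertices has at most ⌊n^2/4⌋ edges, with equality for the complete bipartite graph K_{⌊n/2⌋, ⌈n/2⌉}. For n = 50: ⌊50^2/4⌋ = ⌊2500/4⌋ = 625. The extremal graph is K_{25, 25}, which has 25·25 = 625 edges.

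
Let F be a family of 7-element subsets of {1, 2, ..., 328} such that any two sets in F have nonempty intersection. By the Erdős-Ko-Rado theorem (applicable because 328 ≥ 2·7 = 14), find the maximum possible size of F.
max |F| = C(327, 6) = 1621509963255

Erdős-Ko-Rado (1961): when n ≥ 2k, max |F| = C(n−1, k−1). The bound is attained by the star {A : i ∈ A} for any fixed i ∈ [n]. Here C(328−1, 7−1) = C(327, 6) = 1621509963255.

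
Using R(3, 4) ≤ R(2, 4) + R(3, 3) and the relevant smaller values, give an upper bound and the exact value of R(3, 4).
R(3, 4) ≤ R(2, 4) + R(3, 3) = 4 + 6 = 10; exact value R(3, 4) = 9.

The Erdős–Szekeres recurrence R(r, s) ≤ R(r−1, s) + R(r, s−1) applied to (r, s) = (3, 4) gives
  R(3, 4) ≤ R(2, 4) + R(3, 3) = 4 + 6 = 10.
(Recall R(2, k) = k and R is symmetric.) The recurrence is not tight here (it gives 10, but the exact value is R(3, 4) = 9); the tight upper bound requires a sharper argument than the simple recurrence, combined with a lower-bound construction on K_{8}.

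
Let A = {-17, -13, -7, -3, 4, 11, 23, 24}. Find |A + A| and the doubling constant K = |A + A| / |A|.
K = |A + A| / |A| = 33/8

Enumerate A + A = {a + b : a, b ∈ A}. With |A| = 8, there are |A|^2 = 64 ordered sum pairs; collecting distinct values, A + A = {-34, -30, -26, -24, -20, -16, -14, -13, -10, -9, -6, -3, -2, 1, 4, 6, 7, 8, 10, 11, 15, 16, 17, 20, 21, 22, 27, 28, 34, 35, 46, 47, 48}, so |A + A| = 33. Thus K = 33/8. For comparison, the minimum possible |A + A| over all 8-element sets is 2·8 − 1 = 15 (so min K = 15/8), attained only by arithmetic progressions.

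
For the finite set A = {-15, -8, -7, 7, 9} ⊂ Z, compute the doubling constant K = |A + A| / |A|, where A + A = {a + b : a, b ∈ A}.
K = |A + A| / |A| = 15/5 = 3

Enumerate A + A = {a + b : a, b ∈ A}. With |A| = 5, there are |A|^2 = 25 ordered sum pairs; collecting distinct values, A + A = {-30, -23, -22, -16, -15, -14, -8, -6, -1, 0, 1, 2, 14, 16, 18}, so |A + A| = 15. Thus K = 15/5 = 3. For comparison, the minimum possible |A + A| over all 5-element sets is 2·5 − 1 = 9 (so min K = 9/5), attained only by arithmetic progressions.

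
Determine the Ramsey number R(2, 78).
R(2, 78) = 78

R(2, k) = k for all k ≥ 2: in a 2-colouring of K_k, either some edge is red (a red K_2) or all edges are blue (a blue K_k). And K_{77} coloured all-blue has no blue K_78, so R(2, 78) > 77. Hence R(2, 78) = 78.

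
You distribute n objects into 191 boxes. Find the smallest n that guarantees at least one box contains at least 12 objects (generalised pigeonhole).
n = (12 − 1)·191 + 1 = 2102

By the generalised pigeonhole principle, to guarantee some box contains ≥ r objects we need more than (r − 1) · k objects total. Threshold: n = (r − 1) · k + 1. With r = 12 and k = 191: n = 11 · 191 + 1 = 2101 + 1 = 2102. For n = 2101 = 11 · 191, we can put exactly 11 objects in every box, avoiding 12 in any single one — so 2102 is tight.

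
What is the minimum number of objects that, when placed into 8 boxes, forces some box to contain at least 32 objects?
n = (32 − 1)·8 + 1 = 249

By the generalised pigeonhole principle, to guarantee some box contains ≥ r objects we need more than (r − 1) · k objects total. Threshold: n = (r − 1) · k + 1. With r = 32 and k = 8: n = 31 · 8 + 1 = 248 + 1 = 249. For n = 248 = 31 · 8, we can put exactly 31 objects in every box, avoiding 32 in any single one — so 249 is tight.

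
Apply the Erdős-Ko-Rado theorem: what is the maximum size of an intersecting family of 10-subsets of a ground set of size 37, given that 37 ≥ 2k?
max |F| = C(36, 9) = 94143280

The Erdős-Ko-Rado theorem states: for n ≥ 2k, an intersecting family of k-subsets of an n-element set has size at most C(n − 1, k − 1), with equality for 'star' families {A ⊆ [n] : |A| = k, i ∈ A} (fix an element i). For n = 37, k = 10: C(36, 9) = 94143280.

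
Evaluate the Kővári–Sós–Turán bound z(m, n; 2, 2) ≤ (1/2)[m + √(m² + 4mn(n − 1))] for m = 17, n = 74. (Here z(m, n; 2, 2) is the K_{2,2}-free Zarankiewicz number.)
z(17, 74; 2, 2) ≤ (1/2)[17 + √(17² + 4·17·74·73)] = (1/2)[17 + √367625] = 311.6604

Kővári–Sós–Turán: let r_1, ..., r_17 be the row sums and z = Σ r_i the total number of 1s. Each pair of columns can share at most one row with both entries 1 (else a 2×2 all-ones block appears), so Σ_i C(r_i, 2) ≤ C(74, 2) = 2701. By convexity Σ_i C(r_i, 2) ≥ 17·C(z/17, 2) = z(z − 17)/(2·17), giving z² − 17z − 17·74·73 ≤ 0 and hence z ≤ (1/2)[17 + √(289 + 4·91834)] = (1/2)[17 + √367625] ≈ (1/2)(17 + 606.3209) = 311.6604.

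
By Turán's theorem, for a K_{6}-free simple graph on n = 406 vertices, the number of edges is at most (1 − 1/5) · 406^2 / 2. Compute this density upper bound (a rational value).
Turán density bound = (4/5) · 406^2/2 = 329672/5 ≈ 65934.4

Turán's theorem: ex(n, K_{r+1}) is achieved by the complete r-partite Turán graph T(n, r) with parts as balanced as possible, and is at most (1 − 1/r) · n^2/2. For r = 5, n = 406: the density bound is (4/5) · 164836/2 = 329672/5 ≈ 65934.4. The integer-valued extremum is e(T(406, 5)) = 65934, which is strictly less than the density bound 329672/5 since 5 ∤ 406 (the parts of T(406, 5) cannot all be equal).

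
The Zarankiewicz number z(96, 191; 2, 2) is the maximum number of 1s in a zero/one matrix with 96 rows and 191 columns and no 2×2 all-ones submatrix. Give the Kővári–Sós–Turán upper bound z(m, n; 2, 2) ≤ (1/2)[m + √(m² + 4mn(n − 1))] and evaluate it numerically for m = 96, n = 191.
z(96, 191; 2, 2) ≤ (1/2)[96 + √(96² + 4·96·191·190)] = (1/2)[96 + √13944576] = 1915.1218

Kővári–Sós–Turán: let r_1, ..., r_96 be the row sums and z = Σ r_i the total number of 1s. Each pair of columns can share at most one row with both entries 1 (else a 2×2 all-ones block appears), so Σ_i C(r_i, 2) ≤ C(191, 2) = 18145. By convexity Σ_i C(r_i, 2) ≥ 96·C(z/96, 2) = z(z − 96)/(2·96), giving z² − 96z − 96·191·190 ≤ 0 and hence z ≤ (1/2)[96 + √(9216 + 4·3483840)] = (1/2)[96 + √13944576] ≈ (1/2)(96 + 3734.2437) = 1915.1218.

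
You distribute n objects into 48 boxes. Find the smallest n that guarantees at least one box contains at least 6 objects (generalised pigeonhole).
n = (6 − 1)·48 + 1 = 241

By the generalised pigeonhole principle, to guarantee some box contains ≥ r objects we need more than (r − 1) · k objects total. Threshold: n = (r − 1) · k + 1. With r = 6 and k = 48: n = 5 · 48 + 1 = 240 + 1 = 241. For n = 240 = 5 · 48, we can put exactly 5 objects in every box, avoiding 6 in any single one — so 241 is tight.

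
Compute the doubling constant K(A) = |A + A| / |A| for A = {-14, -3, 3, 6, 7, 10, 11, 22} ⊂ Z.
K = |A + A| / |A| = 32/8 = 4

Enumerate A + A = {a + b : a, b ∈ A}. With |A| = 8, there are |A|^2 = 64 ordered sum pairs; collecting distinct values, A + A = {-28, -17, -11, -8, -7, -6, -4, -3, 0, 3, 4, 6, 7, 8, 9, 10, 12, 13, 14, 16, 17, 18, 19, 20, 21, 22, 25, 28, 29, 32, 33, 44}, so |A + A| = 32. Thus K = 32/8 = 4. For comparison, the minimum possible |A + A| over all 8-element sets is 2·8 − 1 = 15 (so min K = 15/8), attained only by arithmetic progressions.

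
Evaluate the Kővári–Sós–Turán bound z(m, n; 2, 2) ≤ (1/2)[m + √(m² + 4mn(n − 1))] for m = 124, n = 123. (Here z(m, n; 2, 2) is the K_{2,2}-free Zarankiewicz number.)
z(124, 123; 2, 2) ≤ (1/2)[124 + √(124² + 4·124·123·122)] = (1/2)[124 + √7458352] = 1427.4992

Kővári–Sós–Turán: let r_1, ..., r_124 be the row sums and z = Σ r_i the total number of 1s. Each pair of columns can share at most one row with both entries 1 (else a 2×2 all-ones block appears), so Σ_i C(r_i, 2) ≤ C(123, 2) = 7503. By convexity Σ_i C(r_i, 2) ≥ 124·C(z/124, 2) = z(z − 124)/(2·124), giving z² − 124z − 124·123·122 ≤ 0 and hence z ≤ (1/2)[124 + √(15376 + 4·1860744)] = (1/2)[124 + √7458352] ≈ (1/2)(124 + 2730.9984) = 1427.4992.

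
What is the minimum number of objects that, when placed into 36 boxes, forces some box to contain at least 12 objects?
n = (12 − 1)·36 + 1 = 397

By the generalised pigeonhole principle, to guarantee some box contains ≥ r objects we need more than (r − 1) · k objects total. Threshold: n = (r − 1) · k + 1. With r = 12 and k = 36: n = 11 · 36 + 1 = 396 + 1 = 397. For n = 396 = 11 · 36, we can put exactly 11 objects in every box, avoiding 12 in any single one — so 397 is tight.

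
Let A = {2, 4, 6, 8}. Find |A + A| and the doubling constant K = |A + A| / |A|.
K = |A + A| / |A| = 7/4

Enumerate A + A = {a + b : a, b ∈ A}. With |A| = 4, there are |A|^2 = 16 ordered sum pairs; collecting distinct values, A + A = {4, 6, 8, 10, 12, 14, 16}, so |A + A| = 7. Thus K = 7/4. Here |A + A| = 2|A| − 1 = 7, the minimum possible — so K = 7/4 is minimal, which holds iff A is an arithmetic progression.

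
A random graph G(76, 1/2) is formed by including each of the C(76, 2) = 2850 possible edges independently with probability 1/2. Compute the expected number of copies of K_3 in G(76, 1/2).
E[# K_3] = C(76, 3) · (1/2)^C(3, 2) = 70300 / 2^3 = 17575/2 = 8787.5

For each 3-subset S of vertices (there are C(76, 3) = 70300 such S), let X_S = 1 if S induces a K_3 (all C(3, 2) = 3 edges present). Then P(X_S = 1) = (1/2)^3 = 1/8. By linearity of expectation, E[# K_3] = C(76, 3) · (1/2)^3 = 70300 / 8 = 17575/2 = 8787.5.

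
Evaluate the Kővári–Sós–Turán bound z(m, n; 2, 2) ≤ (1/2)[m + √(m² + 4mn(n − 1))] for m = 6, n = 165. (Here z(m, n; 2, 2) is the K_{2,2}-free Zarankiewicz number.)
z(6, 165; 2, 2) ≤ (1/2)[6 + √(6² + 4·6·165·164)] = (1/2)[6 + √649476] = 405.9504

Kővári–Sós–Turán: let r_1, ..., r_6 be the row sums and z = Σ r_i the total number of 1s. Each pair of columns can share at most one row with both entries 1 (else a 2×2 all-ones block appears), so Σ_i C(r_i, 2) ≤ C(165, 2) = 13530. By convexity Σ_i C(r_i, 2) ≥ 6·C(z/6, 2) = z(z − 6)/(2·6), giving z² − 6z − 6·165·164 ≤ 0 and hence z ≤ (1/2)[6 + √(36 + 4·162360)] = (1/2)[6 + √649476] ≈ (1/2)(6 + 805.9007) = 405.9504.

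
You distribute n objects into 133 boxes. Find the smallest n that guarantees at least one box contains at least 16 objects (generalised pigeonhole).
n = (16 − 1)·133 + 1 = 1996

By the generalised pigeonhole principle, to guarantee some box contains ≥ r objects we need more than (r − 1) · k objects total. Threshold: n = (r − 1) · k + 1. With r = 16 and k = 133: n = 15 · 133 + 1 = 1995 + 1 = 1996. For n = 1995 = 15 · 133, we can put exactly 15 objects in every box, avoiding 16 in any single one — so 1996 is tight.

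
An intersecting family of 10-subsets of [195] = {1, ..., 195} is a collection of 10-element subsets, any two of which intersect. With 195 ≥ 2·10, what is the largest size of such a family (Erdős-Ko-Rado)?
max |F| = C(194, 9) = 888501994734288

The Erdős-Ko-Rado theorem states: for n ≥ 2k, an intersecting family of k-subsets of an n-element set has size at most C(n − 1, k − 1), with equality for 'star' families {A ⊆ [n] : |A| = k, i ∈ A} (fix an element i). For n = 195, k = 10: C(194, 9) = 888501994734288.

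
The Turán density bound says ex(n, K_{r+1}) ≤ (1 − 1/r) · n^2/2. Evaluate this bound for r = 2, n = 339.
Turán density bound = (1/2) · 339^2/2 = 114921/4 ≈ 28730.25

Turán's theorem: ex(n, K_{r+1}) is achieved by the complete r-partite Turán graph T(n, r) with parts as balanced as possible, and is at most (1 − 1/r) · n^2/2. For r = 2, n = 339: the density bound is (1/2) · 114921/2 = 114921/4 ≈ 28730.25. The integer-valued extremum is e(T(339, 2)) = 28730, which is strictly less than the density bound 114921/4 since 2 ∤ 339 (the parts of T(339, 2) cannot all be equal).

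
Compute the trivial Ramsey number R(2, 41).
R(2, 41) = 41

R(2, k) = k for all k ≥ 2: in a 2-colouring of K_k, either some edge is red (a red K_2) or all edges are blue (a blue K_k). And K_{40} coloured all-blue has no blue K_41, so R(2, 41) > 40. Hence R(2, 41) = 41.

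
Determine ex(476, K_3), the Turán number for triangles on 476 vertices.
ex(476, K_3) = ⌊476^2/4⌋ = 56644

Mantel (1907): a triangle-free graph on n vertices has at most ⌊n^2/4⌋ edges, with equality for the complete bipartite graph K_{⌊n/2⌋, ⌈n/2⌉}. For n = 476: ⌊476^2/4⌋ = ⌊226576/4⌋ = 56644. The extremal graph is K_{238, 238}, which has 238·238 = 56644 edges.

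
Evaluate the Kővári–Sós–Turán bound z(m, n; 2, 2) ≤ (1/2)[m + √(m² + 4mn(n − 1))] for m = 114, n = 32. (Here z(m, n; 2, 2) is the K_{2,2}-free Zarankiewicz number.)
z(114, 32; 2, 2) ≤ (1/2)[114 + √(114² + 4·114·32·31)] = (1/2)[114 + √465348] = 398.0821

Kővári–Sós–Turán: let r_1, ..., r_114 be the row sums and z = Σ r_i the total number of 1s. Each pair of columns can share at most one row with both entries 1 (else a 2×2 all-ones block appears), so Σ_i C(r_i, 2) ≤ C(32, 2) = 496. By convexity Σ_i C(r_i, 2) ≥ 114·C(z/114, 2) = z(z − 114)/(2·114), giving z² − 114z − 114·32·31 ≤ 0 and hence z ≤ (1/2)[114 + √(12996 + 4·113088)] = (1/2)[114 + √465348] ≈ (1/2)(114 + 682.1642) = 398.0821.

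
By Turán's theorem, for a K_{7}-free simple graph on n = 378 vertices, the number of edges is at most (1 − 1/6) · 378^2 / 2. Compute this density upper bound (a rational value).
Turán density bound = (5/6) · 378^2/2 = 59535

Turán's theorem: ex(n, K_{r+1}) is achieved by the complete r-partite Turán graph T(n, r) with parts as balanced as possible, and is at most (1 − 1/r) · n^2/2. For r = 6, n = 378: the density bound is (5/6) · 142884/2 = 59535. Since 6 ∣ 378, the Turán graph T(378, 6) has parts of equal size 63, and its edge count e(T(378, 6)) = 59535 attains the density bound exactly.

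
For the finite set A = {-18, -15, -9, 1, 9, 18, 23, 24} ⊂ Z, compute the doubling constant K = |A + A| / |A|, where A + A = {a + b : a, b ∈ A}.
K = |A + A| / |A| = 34/8 = 17/4

Enumerate A + A = {a + b : a, b ∈ A}. With |A| = 8, there are |A|^2 = 64 ordered sum pairs; collecting distinct values, A + A = {-36, -33, -30, -27, -24, -18, -17, -14, -9, -8, -6, 0, 2, 3, 5, 6, 8, 9, 10, 14, 15, 18, 19, 24, 25, 27, 32, 33, 36, 41, 42, 46, 47, 48}, so |A + A| = 34. Thus K = 34/8 = 17/4. For comparison, the minimum possible |A + A| over all 8-element sets is 2·8 − 1 = 15 (so min K = 15/8), attained only by arithmetic progressions.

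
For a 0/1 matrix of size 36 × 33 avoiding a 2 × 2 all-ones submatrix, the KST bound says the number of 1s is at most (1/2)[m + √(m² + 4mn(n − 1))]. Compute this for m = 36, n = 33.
z(36, 33; 2, 2) ≤ (1/2)[36 + √(36² + 4·36·33·32)] = (1/2)[36 + √153360] = 213.806

Kővári–Sós–Turán: let r_1, ..., r_36 be the row sums and z = Σ r_i the total number of 1s. Each pair of columns can share at most one row with both entries 1 (else a 2×2 all-ones block appears), so Σ_i C(r_i, 2) ≤ C(33, 2) = 528. By convexity Σ_i C(r_i, 2) ≥ 36·C(z/36, 2) = z(z − 36)/(2·36), giving z² − 36z − 36·33·32 ≤ 0 and hence z ≤ (1/2)[36 + √(1296 + 4·38016)] = (1/2)[36 + √153360] ≈ (1/2)(36 + 391.6121) = 213.806.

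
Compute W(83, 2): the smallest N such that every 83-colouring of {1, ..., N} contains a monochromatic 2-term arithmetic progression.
W(83, 2) = 83 + 1 = 84

A 2-term AP is any pair of integers, so a monochromatic 2-AP exists iff some colour is used at least twice. With 83 colours, the colouring i ↦ i on {1, ..., 83} uses each colour once, avoiding any monochromatic pair, so W(83, 2) > 83. For {1, ..., 84}, pigeonhole forces two integers of the same colour, which form a monochromatic 2-AP. Hence W(83, 2) = 84.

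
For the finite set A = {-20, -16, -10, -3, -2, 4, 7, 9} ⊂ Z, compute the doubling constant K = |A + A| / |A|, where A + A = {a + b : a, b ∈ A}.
K = |A + A| / |A| = 33/8

Enumerate A + A = {a + b : a, b ∈ A}. With |A| = 8, there are |A|^2 = 64 ordered sum pairs; collecting distinct values, A + A = {-40, -36, -32, -30, -26, -23, -22, -20, -19, -18, -16, -13, -12, -11, -9, -7, -6, -5, -4, -3, -1, 1, 2, 4, 5, 6, 7, 8, 11, 13, 14, 16, 18}, so |A + A| = 33. Thus K = 33/8. For comparison, the minimum possible |A + A| over all 8-element sets is 2·8 − 1 = 15 (so min K = 15/8), attained only by arithmetic progressions.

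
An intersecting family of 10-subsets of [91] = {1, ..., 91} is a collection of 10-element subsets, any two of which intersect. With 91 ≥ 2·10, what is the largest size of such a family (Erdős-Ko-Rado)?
max |F| = C(90, 9) = 706252528630

Erdős-Ko-Rado (1961): when n ≥ 2k, max |F| = C(n−1, k−1). The bound is attained by the star {A : i ∈ A} for any fixed i ∈ [n]. Here C(91−1, 10−1) = C(90, 9) = 706252528630.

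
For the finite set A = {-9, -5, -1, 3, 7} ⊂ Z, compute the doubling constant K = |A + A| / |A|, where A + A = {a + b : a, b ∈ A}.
K = |A + A| / |A| = 9/5

Enumerate A + A = {a + b : a, b ∈ A}. With |A| = 5, there are |A|^2 = 25 ordered sum pairs; collecting distinct values, A + A = {-18, -14, -10, -6, -2, 2, 6, 10, 14}, so |A + A| = 9. Thus K = 9/5. Here |A + A| = 2|A| − 1 = 9, the minimum possible — so K = 9/5 is minimal, which holds iff A is an arithmetic progression.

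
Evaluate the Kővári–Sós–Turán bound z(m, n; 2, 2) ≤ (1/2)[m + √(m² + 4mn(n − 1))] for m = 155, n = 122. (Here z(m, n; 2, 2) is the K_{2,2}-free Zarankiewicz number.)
z(155, 122; 2, 2) ≤ (1/2)[155 + √(155² + 4·155·122·121)] = (1/2)[155 + √9176465] = 1592.134

Kővári–Sós–Turán: let r_1, ..., r_155 be the row sums and z = Σ r_i the total number of 1s. Each pair of columns can share at most one row with both entries 1 (else a 2×2 all-ones block appears), so Σ_i C(r_i, 2) ≤ C(122, 2) = 7381. By convexity Σ_i C(r_i, 2) ≥ 155·C(z/155, 2) = z(z − 155)/(2·155), giving z² − 155z − 155·122·121 ≤ 0 and hence z ≤ (1/2)[155 + √(24025 + 4·2288110)] = (1/2)[155 + √9176465] ≈ (1/2)(155 + 3029.2681) = 1592.134.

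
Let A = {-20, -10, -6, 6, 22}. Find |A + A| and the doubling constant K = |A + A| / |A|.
K = |A + A| / |A| = 14/5

Enumerate A + A = {a + b : a, b ∈ A}. With |A| = 5, there are |A|^2 = 25 ordered sum pairs; collecting distinct values, A + A = {-40, -30, -26, -20, -16, -14, -12, -4, 0, 2, 12, 16, 28, 44}, so |A + A| = 14. Thus K = 14/5. For comparison, the minimum possible |A + A| over all 5-element sets is 2·5 − 1 = 9 (so min K = 9/5), attained only by arithmetic progressions.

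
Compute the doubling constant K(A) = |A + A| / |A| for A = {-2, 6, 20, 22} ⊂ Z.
K = |A + A| / |A| = 10/4 = 5/2

Enumerate A + A = {a + b : a, b ∈ A}. With |A| = 4, there are |A|^2 = 16 ordered sum pairs; collecting distinct values, A + A = {-4, 4, 12, 18, 20, 26, 28, 40, 42, 44}, so |A + A| = 10. Thus K = 10/4 = 5/2. For comparison, the minimum possible |A + A| over all 4-element sets is 2·4 − 1 = 7 (so min K = 7/4), attained only by arithmetic progressions.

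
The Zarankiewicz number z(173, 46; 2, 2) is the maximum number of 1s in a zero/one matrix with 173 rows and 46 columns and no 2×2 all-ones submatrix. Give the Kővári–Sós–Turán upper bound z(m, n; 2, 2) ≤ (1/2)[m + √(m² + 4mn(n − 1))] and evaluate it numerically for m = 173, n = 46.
z(173, 46; 2, 2) ≤ (1/2)[173 + √(173² + 4·173·46·45)] = (1/2)[173 + √1462369] = 691.1422

Kővári–Sós–Turán: let r_1, ..., r_173 be the row sums and z = Σ r_i the total number of 1s. Each pair of columns can share at most one row with both entries 1 (else a 2×2 all-ones block appears), so Σ_i C(r_i, 2) ≤ C(46, 2) = 1035. By convexity Σ_i C(r_i, 2) ≥ 173·C(z/173, 2) = z(z − 173)/(2·173), giving z² − 173z − 173·46·45 ≤ 0 and hence z ≤ (1/2)[173 + √(29929 + 4·358110)] = (1/2)[173 + √1462369] ≈ (1/2)(173 + 1209.2845) = 691.1422.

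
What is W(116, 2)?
W(116, 2) = 116 + 1 = 117

A 2-term AP is any pair of integers, so a monochromatic 2-AP exists iff some colour is used at least twice. With 116 colours, the colouring i ↦ i on {1, ..., 116} uses each colour once, avoiding any monochromatic pair, so W(116, 2) > 116. For {1, ..., 117}, pigeonhole forces two integers of the same colour, which form a monochromatic 2-AP. Hence W(116, 2) = 117.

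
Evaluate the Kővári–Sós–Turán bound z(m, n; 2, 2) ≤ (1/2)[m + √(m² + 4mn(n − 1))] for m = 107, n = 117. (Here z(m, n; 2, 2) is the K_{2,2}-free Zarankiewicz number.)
z(107, 117; 2, 2) ≤ (1/2)[107 + √(107² + 4·107·117·116)] = (1/2)[107 + √5820265] = 1259.7613

Kővári–Sós–Turán: let r_1, ..., r_107 be the row sums and z = Σ r_i the total number of 1s. Each pair of columns can share at most one row with both entries 1 (else a 2×2 all-ones block appears), so Σ_i C(r_i, 2) ≤ C(117, 2) = 6786. By convexity Σ_i C(r_i, 2) ≥ 107·C(z/107, 2) = z(z − 107)/(2·107), giving z² − 107z − 107·117·116 ≤ 0 and hence z ≤ (1/2)[107 + √(11449 + 4·1452204)] = (1/2)[107 + √5820265] ≈ (1/2)(107 + 2412.5225) = 1259.7613.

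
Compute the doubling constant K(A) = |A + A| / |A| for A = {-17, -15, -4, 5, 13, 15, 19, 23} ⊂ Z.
K = |A + A| / |A| = 33/8

Enumerate A + A = {a + b : a, b ∈ A}. With |A| = 8, there are |A|^2 = 64 ordered sum pairs; collecting distinct values, A + A = {-34, -32, -30, -21, -19, -12, -10, -8, -4, -2, 0, 1, 2, 4, 6, 8, 9, 10, 11, 15, 18, 19, 20, 24, 26, 28, 30, 32, 34, 36, 38, 42, 46}, so |A + A| = 33. Thus K = 33/8. For comparison, the minimum possible |A + A| over all 8-element sets is 2·8 − 1 = 15 (so min K = 15/8), attained only by arithmetic progressions.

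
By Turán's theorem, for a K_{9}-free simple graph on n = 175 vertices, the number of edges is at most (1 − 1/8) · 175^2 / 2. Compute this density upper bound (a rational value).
Turán density bound = (7/8) · 175^2/2 = 214375/16 ≈ 13398.4375

Turán's theorem: ex(n, K_{r+1}) is achieved by the complete r-partite Turán graph T(n, r) with parts as balanced as possible, and is at most (1 − 1/r) · n^2/2. For r = 8, n = 175: the density bound is (7/8) · 30625/2 = 214375/16 ≈ 13398.4375. The integer-valued extremum is e(T(175, 8)) = 13398, which is strictly less than the density bound 214375/16 since 8 ∤ 175 (the parts of T(175, 8) cannot all be equal).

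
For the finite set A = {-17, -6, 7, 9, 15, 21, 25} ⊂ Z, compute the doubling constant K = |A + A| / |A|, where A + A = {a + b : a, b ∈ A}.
K = |A + A| / |A| = 27/7

Enumerate A + A = {a + b : a, b ∈ A}. With |A| = 7, there are |A|^2 = 49 ordered sum pairs; collecting distinct values, A + A = {-34, -23, -12, -10, -8, -2, 1, 3, 4, 8, 9, 14, 15, 16, 18, 19, 22, 24, 28, 30, 32, 34, 36, 40, 42, 46, 50}, so |A + A| = 27. Thus K = 27/7. For comparison, the minimum possible |A + A| over all 7-element sets is 2·7 − 1 = 13 (so min K = 13/7), attained only by arithmetic progressions.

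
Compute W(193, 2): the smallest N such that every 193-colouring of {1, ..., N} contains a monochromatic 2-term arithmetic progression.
W(193, 2) = 193 + 1 = 194

A 2-term AP is any pair of integers, so a monochromatic 2-AP exists iff some colour is used at least twice. With 193 colours, the colouring i ↦ i on {1, ..., 193} uses each colour once, avoiding any monochromatic pair, so W(193, 2) > 193. For {1, ..., 194}, pigeonhole forces two integers of the same colour, which form a monochromatic 2-AP. Hence W(193, 2) = 194.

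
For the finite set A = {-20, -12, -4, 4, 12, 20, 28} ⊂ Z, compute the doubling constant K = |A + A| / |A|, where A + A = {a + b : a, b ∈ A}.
K = |A + A| / |A| = 13/7

Enumerate A + A = {a + b : a, b ∈ A}. With |A| = 7, there are |A|^2 = 49 ordered sum pairs; collecting distinct values, A + A = {-40, -32, -24, -16, -8, 0, 8, 16, 24, 32, 40, 48, 56}, so |A + A| = 13. Thus K = 13/7. Here |A + A| = 2|A| − 1 = 13, the minimum possible — so K = 13/7 is minimal, which holds iff A is an arithmetic progression.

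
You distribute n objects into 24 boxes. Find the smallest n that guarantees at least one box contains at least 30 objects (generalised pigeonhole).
n = (30 − 1)·24 + 1 = 697

By the generalised pigeonhole principle, to guarantee some box contains ≥ r objects we need more than (r − 1) · k objects total. Threshold: n = (r − 1) · k + 1. With r = 30 and k = 24: n = 29 · 24 + 1 = 696 + 1 = 697. For n = 696 = 29 · 24, we can put exactly 29 objects in every box, avoiding 30 in any single one — so 697 is tight.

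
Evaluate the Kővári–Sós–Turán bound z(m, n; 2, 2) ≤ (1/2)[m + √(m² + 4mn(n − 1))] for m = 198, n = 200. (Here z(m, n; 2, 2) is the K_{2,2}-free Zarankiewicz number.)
z(198, 200; 2, 2) ≤ (1/2)[198 + √(198² + 4·198·200·199)] = (1/2)[198 + √31560804] = 2907.9502

Kővári–Sós–Turán: let r_1, ..., r_198 be the row sums and z = Σ r_i the total number of 1s. Each pair of columns can share at most one row with both entries 1 (else a 2×2 all-ones block appears), so Σ_i C(r_i, 2) ≤ C(200, 2) = 19900. By convexity Σ_i C(r_i, 2) ≥ 198·C(z/198, 2) = z(z − 198)/(2·198), giving z² − 198z − 198·200·199 ≤ 0 and hence z ≤ (1/2)[198 + √(39204 + 4·7880400)] = (1/2)[198 + √31560804] ≈ (1/2)(198 + 5617.9003) = 2907.9502.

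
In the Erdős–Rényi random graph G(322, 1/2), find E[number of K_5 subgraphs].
E[# K_5] = C(322, 5) · (1/2)^C(5, 2) = 27960661344 / 2^10 = 873770667/32 = 27305333.34375

For each 5-subset S of vertices (there are C(322, 5) = 27960661344 such S), let X_S = 1 if S induces a K_5 (all C(5, 2) = 10 edges present). Then P(X_S = 1) = (1/2)^10 = 1/1024. By linearity of expectation, E[# K_5] = C(322, 5) · (1/2)^10 = 27960661344 / 1024 = 873770667/32 = 27305333.34375.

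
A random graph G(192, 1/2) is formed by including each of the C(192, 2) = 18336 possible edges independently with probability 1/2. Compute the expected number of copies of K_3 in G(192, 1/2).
E[# K_3] = C(192, 3) · (1/2)^C(3, 2) = 1161280 / 2^3 = 145160

For each 3-subset S of vertices (there are C(192, 3) = 1161280 such S), let X_S = 1 if S induces a K_3 (all C(3, 2) = 3 edges present). Then P(X_S = 1) = (1/2)^3 = 1/8. By linearity of expectation, E[# K_3] = C(192, 3) · (1/2)^3 = 1161280 / 8 = 145160.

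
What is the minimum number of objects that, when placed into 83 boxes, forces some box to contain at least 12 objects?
n = (12 − 1)·83 + 1 = 914

By the generalised pigeonhole principle, to guarantee some box contains ≥ r objects we need more than (r − 1) · k objects total. Threshold: n = (r − 1) · k + 1. With r = 12 and k = 83: n = 11 · 83 + 1 = 913 + 1 = 914. For n = 913 = 11 · 83, we can put exactly 11 objects in every box, avoiding 12 in any single one — so 914 is tight.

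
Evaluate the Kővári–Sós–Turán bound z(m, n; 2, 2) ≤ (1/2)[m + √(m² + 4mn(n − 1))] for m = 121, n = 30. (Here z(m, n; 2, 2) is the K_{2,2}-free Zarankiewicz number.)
z(121, 30; 2, 2) ≤ (1/2)[121 + √(121² + 4·121·30·29)] = (1/2)[121 + √435721] = 390.5458

Kővári–Sós–Turán: let r_1, ..., r_121 be the row sums and z = Σ r_i the total number of 1s. Each pair of columns can share at most one row with both entries 1 (else a 2×2 all-ones block appears), so Σ_i C(r_i, 2) ≤ C(30, 2) = 435. By convexity Σ_i C(r_i, 2) ≥ 121·C(z/121, 2) = z(z − 121)/(2·121), giving z² − 121z − 121·30·29 ≤ 0 and hence z ≤ (1/2)[121 + √(14641 + 4·105270)] = (1/2)[121 + √435721] ≈ (1/2)(121 + 660.0917) = 390.5458.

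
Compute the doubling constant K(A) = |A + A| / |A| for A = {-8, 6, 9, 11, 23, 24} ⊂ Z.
K = |A + A| / |A| = 20/6 = 10/3

Enumerate A + A = {a + b : a, b ∈ A}. With |A| = 6, there are |A|^2 = 36 ordered sum pairs; collecting distinct values, A + A = {-16, -2, 1, 3, 12, 15, 16, 17, 18, 20, 22, 29, 30, 32, 33, 34, 35, 46, 47, 48}, so |A + A| = 20. Thus K = 20/6 = 10/3. For comparison, the minimum possible |A + A| over all 6-element sets is 2·6 − 1 = 11 (so min K = 11/6), attained only by arithmetic progressions.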